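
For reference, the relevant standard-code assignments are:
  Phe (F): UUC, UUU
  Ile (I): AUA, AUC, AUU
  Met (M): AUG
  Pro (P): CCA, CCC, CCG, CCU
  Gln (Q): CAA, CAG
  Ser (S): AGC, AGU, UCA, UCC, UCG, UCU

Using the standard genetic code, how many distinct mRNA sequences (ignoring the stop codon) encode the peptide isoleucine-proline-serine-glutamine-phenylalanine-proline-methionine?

1152

Ile: 3 codons.
Pro: 4 codons.
Ser: 6 codons.
Gln: 2 codons.
Phe: 2 codons.
Pro: 4 codons.
Met: 1 codon.
3 × 4 × 6 × 2 × 2 × 4 × 1 = 1152.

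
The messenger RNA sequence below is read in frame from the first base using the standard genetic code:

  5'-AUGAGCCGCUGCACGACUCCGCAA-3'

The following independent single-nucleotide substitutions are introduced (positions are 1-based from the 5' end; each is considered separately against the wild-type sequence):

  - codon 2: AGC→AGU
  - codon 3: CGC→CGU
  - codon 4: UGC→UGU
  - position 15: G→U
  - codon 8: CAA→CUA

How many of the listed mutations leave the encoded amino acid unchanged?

4

Codon 2: AGC (Ser) → AGU (Ser) — synonymous.
Codon 3: CGC (Arg) → CGU (Arg) — synonymous.
Codon 4: UGC (Cys) → UGU (Cys) — synonymous.
Codon 5: ACG (Thr) → ACU (Thr) — synonymous.
Codon 8: CAA (Gln) → CUA (Leu) — missense.
Synonymous: 4 of 5.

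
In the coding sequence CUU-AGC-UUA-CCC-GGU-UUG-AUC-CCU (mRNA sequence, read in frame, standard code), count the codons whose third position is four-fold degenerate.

Codon 1 CUU (Leu): third position 4-fold.
Codon 2 AGC (Ser): third position 2-fold.
Codon 3 UUA (Leu): third position 2-fold.
Codon 4 CCC (Pro): third position 4-fold.
Codon 5 GGU (Gly): third position 4-fold.
Codon 6 UUG (Leu): third position 2-fold.
Codon 7 AUC (Ile): third position 3-fold.
Codon 8 CCU (Pro): third position 4-fold.
Four-fold degenerate third positions: 4.

4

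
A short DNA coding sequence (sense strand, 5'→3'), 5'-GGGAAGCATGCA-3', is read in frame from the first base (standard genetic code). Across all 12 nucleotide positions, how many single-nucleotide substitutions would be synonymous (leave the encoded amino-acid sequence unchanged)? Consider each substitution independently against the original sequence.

8

Codon 1 (GGG, Gly): 3 synonymous substitutions.
Codon 2 (AAG, Lys): 1 synonymous substitution.
Codon 3 (CAT, His): 1 synonymous substitution.
Codon 4 (GCA, Ala): 3 synonymous substitutions.
Total: 3 + 1 + 1 + 3 = 8.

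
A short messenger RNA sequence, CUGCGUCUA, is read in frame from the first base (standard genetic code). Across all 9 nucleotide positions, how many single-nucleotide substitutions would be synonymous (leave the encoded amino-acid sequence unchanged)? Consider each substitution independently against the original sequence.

11

Codon 1 (CUG, Leu): 4 synonymous substitutions.
Codon 2 (CGU, Arg): 3 synonymous substitutions.
Codon 3 (CUA, Leu): 4 synonymous substitutions.
Total: 4 + 3 + 4 = 11.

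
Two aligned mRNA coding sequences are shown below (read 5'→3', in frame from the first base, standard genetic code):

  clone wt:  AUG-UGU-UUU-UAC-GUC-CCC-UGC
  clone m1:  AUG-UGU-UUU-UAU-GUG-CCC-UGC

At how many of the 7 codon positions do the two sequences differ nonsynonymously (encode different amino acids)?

Codon 1: AUG Met / AUG Met — identical.
Codon 2: UGU Cys / UGU Cys — identical.
Codon 3: UUU Phe / UUU Phe — identical.
Codon 4: UAC Tyr / UAU Tyr — synonymous.
Codon 5: GUC Val / GUG Val — synonymous.
Codon 6: CCC Pro / CCC Pro — identical.
Codon 7: UGC Cys / UGC Cys — identical.
Nonsynonymous differences: 0.

0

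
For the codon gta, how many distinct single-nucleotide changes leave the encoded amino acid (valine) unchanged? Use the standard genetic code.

3

Position 1: none → 0 synonymous.
Position 2: none → 0 synonymous.
Position 3: GTT, GTC, GTG → 3 synonymous.
Total: 0 + 0 + 3 = 3.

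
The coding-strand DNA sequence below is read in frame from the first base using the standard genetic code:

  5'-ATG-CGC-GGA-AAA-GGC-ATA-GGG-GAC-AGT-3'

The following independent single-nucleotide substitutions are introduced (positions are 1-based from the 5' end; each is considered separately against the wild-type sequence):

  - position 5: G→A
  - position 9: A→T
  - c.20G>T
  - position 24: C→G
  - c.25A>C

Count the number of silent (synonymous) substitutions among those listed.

1

Codon 2: CGC (Arg) → CAC (His) — missense.
Codon 3: GGA (Gly) → GGT (Gly) — synonymous.
Codon 7: GGG (Gly) → GTG (Val) — missense.
Codon 8: GAC (Asp) → GAG (Glu) — missense.
Codon 9: AGT (Ser) → CGT (Arg) — missense.
Synonymous: 1 of 5.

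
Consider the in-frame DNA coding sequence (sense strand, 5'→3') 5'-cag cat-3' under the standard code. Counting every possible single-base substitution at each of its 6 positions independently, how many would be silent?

Codon 1 (CAG, Gln): 1 synonymous substitution.
Codon 2 (CAT, His): 1 synonymous substitution.
Total: 1 + 1 = 2.

2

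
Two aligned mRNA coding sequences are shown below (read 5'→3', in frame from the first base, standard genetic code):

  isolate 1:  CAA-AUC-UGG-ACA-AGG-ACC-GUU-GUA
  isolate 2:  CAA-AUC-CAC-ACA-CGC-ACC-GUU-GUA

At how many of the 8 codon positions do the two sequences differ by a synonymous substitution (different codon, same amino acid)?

1

Codon 1: CAA Gln / CAA Gln — identical.
Codon 2: AUC Ile / AUC Ile — identical.
Codon 3: UGG Trp / CAC His — nonsynonymous.
Codon 4: ACA Thr / ACA Thr — identical.
Codon 5: AGG Arg / CGC Arg — synonymous.
Codon 6: ACC Thr / ACC Thr — identical.
Codon 7: GUU Val / GUU Val — identical.
Codon 8: GUA Val / GUA Val — identical.
Synonymous differences: 1.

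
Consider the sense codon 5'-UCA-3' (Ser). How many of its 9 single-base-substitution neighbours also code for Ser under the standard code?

Position 1: none → 0 synonymous.
Position 2: none → 0 synonymous.
Position 3: UCU, UCC, UCG → 3 synonymous.
Total: 0 + 0 + 3 = 3.

3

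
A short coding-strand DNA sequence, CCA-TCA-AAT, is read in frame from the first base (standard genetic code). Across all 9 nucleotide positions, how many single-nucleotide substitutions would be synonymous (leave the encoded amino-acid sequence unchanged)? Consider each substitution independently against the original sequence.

7

Codon 1 (CCA, Pro): 3 synonymous substitutions.
Codon 2 (TCA, Ser): 3 synonymous substitutions.
Codon 3 (AAT, Asn): 1 synonymous substitution.
Total: 3 + 3 + 1 = 7.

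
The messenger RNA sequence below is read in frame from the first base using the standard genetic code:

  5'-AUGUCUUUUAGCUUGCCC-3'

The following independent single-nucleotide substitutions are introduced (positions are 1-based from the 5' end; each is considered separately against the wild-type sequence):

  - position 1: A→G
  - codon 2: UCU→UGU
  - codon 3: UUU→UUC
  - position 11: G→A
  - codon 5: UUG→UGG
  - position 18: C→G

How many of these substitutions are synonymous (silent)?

2

Codon 1: AUG (Met) → GUG (Val) — missense.
Codon 2: UCU (Ser) → UGU (Cys) — missense.
Codon 3: UUU (Phe) → UUC (Phe) — synonymous.
Codon 4: AGC (Ser) → AAC (Asn) — missense.
Codon 5: UUG (Leu) → UGG (Trp) — missense.
Codon 6: CCC (Pro) → CCG (Pro) — synonymous.
Synonymous: 2 of 6.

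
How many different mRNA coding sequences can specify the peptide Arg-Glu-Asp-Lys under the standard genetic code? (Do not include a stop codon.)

Arg: 6 codons.
Glu: 2 codons.
Asp: 2 codons.
Lys: 2 codons.
6 × 2 × 2 × 2 = 48.

48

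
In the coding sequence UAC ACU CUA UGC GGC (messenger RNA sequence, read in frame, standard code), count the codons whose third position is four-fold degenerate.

3

Codon 1 UAC (Tyr): third position 2-fold.
Codon 2 ACU (Thr): third position 4-fold.
Codon 3 CUA (Leu): third position 4-fold.
Codon 4 UGC (Cys): third position 2-fold.
Codon 5 GGC (Gly): third position 4-fold.
Four-fold degenerate third positions: 3.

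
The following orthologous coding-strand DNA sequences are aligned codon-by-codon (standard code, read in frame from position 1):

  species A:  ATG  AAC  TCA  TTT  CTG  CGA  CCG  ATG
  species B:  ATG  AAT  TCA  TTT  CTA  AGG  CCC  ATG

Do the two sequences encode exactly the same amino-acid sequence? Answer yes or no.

Codon 1: ATG Met / ATG Met — identical.
Codon 2: AAC Asn / AAT Asn — synonymous.
Codon 3: TCA Ser / TCA Ser — identical.
Codon 4: TTT Phe / TTT Phe — identical.
Codon 5: CTG Leu / CTA Leu — synonymous.
Codon 6: CGA Arg / AGG Arg — synonymous.
Codon 7: CCG Pro / CCC Pro — synonymous.
Codon 8: ATG Met / ATG Met — identical.
Nonsynonymous differences: 0 → same protein.

yes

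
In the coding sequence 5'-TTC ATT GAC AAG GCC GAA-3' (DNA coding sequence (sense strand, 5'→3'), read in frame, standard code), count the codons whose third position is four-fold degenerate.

Codon 1 TTC (Phe): third position 2-fold.
Codon 2 ATT (Ile): third position 3-fold.
Codon 3 GAC (Asp): third position 2-fold.
Codon 4 AAG (Lys): third position 2-fold.
Codon 5 GCC (Ala): third position 4-fold.
Codon 6 GAA (Glu): third position 2-fold.
Four-fold degenerate third positions: 1.

1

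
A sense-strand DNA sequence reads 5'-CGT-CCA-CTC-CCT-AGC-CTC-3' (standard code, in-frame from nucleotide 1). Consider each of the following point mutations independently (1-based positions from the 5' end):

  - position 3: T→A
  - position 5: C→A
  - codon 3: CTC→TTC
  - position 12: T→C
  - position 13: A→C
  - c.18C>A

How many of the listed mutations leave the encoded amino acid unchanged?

3

Codon 1: CGT (Arg) → CGA (Arg) — synonymous.
Codon 2: CCA (Pro) → CAA (Gln) — missense.
Codon 3: CTC (Leu) → TTC (Phe) — missense.
Codon 4: CCT (Pro) → CCC (Pro) — synonymous.
Codon 5: AGC (Ser) → CGC (Arg) — missense.
Codon 6: CTC (Leu) → CTA (Leu) — synonymous.
Synonymous: 3 of 6.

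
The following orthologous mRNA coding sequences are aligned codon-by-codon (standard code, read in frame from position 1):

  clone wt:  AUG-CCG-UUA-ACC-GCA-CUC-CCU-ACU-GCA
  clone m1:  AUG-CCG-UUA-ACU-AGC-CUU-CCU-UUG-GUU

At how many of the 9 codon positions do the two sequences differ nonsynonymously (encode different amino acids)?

3

Codon 1: AUG Met / AUG Met — identical.
Codon 2: CCG Pro / CCG Pro — identical.
Codon 3: UUA Leu / UUA Leu — identical.
Codon 4: ACC Thr / ACU Thr — synonymous.
Codon 5: GCA Ala / AGC Ser — nonsynonymous.
Codon 6: CUC Leu / CUU Leu — synonymous.
Codon 7: CCU Pro / CCU Pro — identical.
Codon 8: ACU Thr / UUG Leu — nonsynonymous.
Codon 9: GCA Ala / GUU Val — nonsynonymous.
Nonsynonymous differences: 3.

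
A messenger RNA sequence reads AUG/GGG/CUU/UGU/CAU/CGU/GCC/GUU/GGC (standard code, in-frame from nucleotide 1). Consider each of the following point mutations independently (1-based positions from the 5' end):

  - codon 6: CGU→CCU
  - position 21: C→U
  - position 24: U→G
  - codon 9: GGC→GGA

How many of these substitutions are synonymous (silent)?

3

Codon 6: CGU (Arg) → CCU (Pro) — missense.
Codon 7: GCC (Ala) → GCU (Ala) — synonymous.
Codon 8: GUU (Val) → GUG (Val) — synonymous.
Codon 9: GGC (Gly) → GGA (Gly) — synonymous.
Synonymous: 3 of 4.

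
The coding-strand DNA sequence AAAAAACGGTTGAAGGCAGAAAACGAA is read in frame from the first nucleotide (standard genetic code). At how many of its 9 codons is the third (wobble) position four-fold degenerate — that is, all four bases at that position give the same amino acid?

Codon 1 AAA (Lys): third position 2-fold.
Codon 2 AAA (Lys): third position 2-fold.
Codon 3 CGG (Arg): third position 4-fold.
Codon 4 TTG (Leu): third position 2-fold.
Codon 5 AAG (Lys): third position 2-fold.
Codon 6 GCA (Ala): third position 4-fold.
Codon 7 GAA (Glu): third position 2-fold.
Codon 8 AAC (Asn): third position 2-fold.
Codon 9 GAA (Glu): third position 2-fold.
Four-fold degenerate third positions: 2.

2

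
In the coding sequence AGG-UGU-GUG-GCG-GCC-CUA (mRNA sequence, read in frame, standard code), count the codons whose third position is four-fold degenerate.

4

Codon 1 AGG (Arg): third position 2-fold.
Codon 2 UGU (Cys): third position 2-fold.
Codon 3 GUG (Val): third position 4-fold.
Codon 4 GCG (Ala): third position 4-fold.
Codon 5 GCC (Ala): third position 4-fold.
Codon 6 CUA (Leu): third position 4-fold.
Four-fold degenerate third positions: 4.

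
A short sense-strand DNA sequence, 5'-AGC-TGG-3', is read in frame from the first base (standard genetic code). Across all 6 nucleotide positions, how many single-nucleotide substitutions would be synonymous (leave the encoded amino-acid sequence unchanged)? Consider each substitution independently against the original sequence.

1

Codon 1 (AGC, Ser): 1 synonymous substitution.
Codon 2 (TGG, Trp): 0 synonymous substitutions.
Total: 1 + 0 = 1.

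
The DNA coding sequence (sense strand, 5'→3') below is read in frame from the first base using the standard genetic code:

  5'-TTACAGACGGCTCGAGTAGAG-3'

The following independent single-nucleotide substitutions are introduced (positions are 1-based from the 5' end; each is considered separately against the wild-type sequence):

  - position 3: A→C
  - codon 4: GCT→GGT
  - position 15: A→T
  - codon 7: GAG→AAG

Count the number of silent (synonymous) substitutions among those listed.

1

Codon 1: TTA (Leu) → TTC (Phe) — missense.
Codon 4: GCT (Ala) → GGT (Gly) — missense.
Codon 5: CGA (Arg) → CGT (Arg) — synonymous.
Codon 7: GAG (Glu) → AAG (Lys) — missense.
Synonymous: 1 of 4.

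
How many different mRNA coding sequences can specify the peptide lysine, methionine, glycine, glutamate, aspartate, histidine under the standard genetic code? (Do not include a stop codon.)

64

Lys: 2 codons.
Met: 1 codon.
Gly: 4 codons.
Glu: 2 codons.
Asp: 2 codons.
His: 2 codons.
2 × 1 × 4 × 2 × 2 × 2 = 64.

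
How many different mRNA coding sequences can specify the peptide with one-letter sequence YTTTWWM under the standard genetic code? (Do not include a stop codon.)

128

Tyr: 2 codons.
Thr: 4 codons.
Thr: 4 codons.
Thr: 4 codons.
Trp: 1 codon.
Trp: 1 codon.
Met: 1 codon.
2 × 4 × 4 × 4 × 1 × 1 × 1 = 128.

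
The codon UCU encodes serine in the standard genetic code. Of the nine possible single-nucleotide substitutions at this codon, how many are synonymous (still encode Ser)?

Position 1: none → 0 synonymous.
Position 2: none → 0 synonymous.
Position 3: UCC, UCA, UCG → 3 synonymous.
Total: 0 + 0 + 3 = 3.

3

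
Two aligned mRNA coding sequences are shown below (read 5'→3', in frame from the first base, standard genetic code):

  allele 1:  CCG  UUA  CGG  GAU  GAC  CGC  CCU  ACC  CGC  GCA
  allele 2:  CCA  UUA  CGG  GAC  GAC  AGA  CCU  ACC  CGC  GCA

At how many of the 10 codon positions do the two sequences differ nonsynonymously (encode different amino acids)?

Codon 1: CCG Pro / CCA Pro — synonymous.
Codon 2: UUA Leu / UUA Leu — identical.
Codon 3: CGG Arg / CGG Arg — identical.
Codon 4: GAU Asp / GAC Asp — synonymous.
Codon 5: GAC Asp / GAC Asp — identical.
Codon 6: CGC Arg / AGA Arg — synonymous.
Codon 7: CCU Pro / CCU Pro — identical.
Codon 8: ACC Thr / ACC Thr — identical.
Codon 9: CGC Arg / CGC Arg — identical.
Codon 10: GCA Ala / GCA Ala — identical.
Nonsynonymous differences: 0.

0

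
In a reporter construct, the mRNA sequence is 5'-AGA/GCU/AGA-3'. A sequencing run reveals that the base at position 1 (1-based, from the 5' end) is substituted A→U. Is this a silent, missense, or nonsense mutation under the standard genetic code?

nonsense

Position 1 falls in codon 1: AGA → Arg.
After the substitution the codon is UGA → Stop.
The new codon is a stop codon, so this is a nonsense mutation.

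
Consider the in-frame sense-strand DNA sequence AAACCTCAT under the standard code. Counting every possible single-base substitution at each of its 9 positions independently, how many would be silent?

Codon 1 (AAA, Lys): 1 synonymous substitution.
Codon 2 (CCT, Pro): 3 synonymous substitutions.
Codon 3 (CAT, His): 1 synonymous substitution.
Total: 1 + 3 + 1 = 5.

5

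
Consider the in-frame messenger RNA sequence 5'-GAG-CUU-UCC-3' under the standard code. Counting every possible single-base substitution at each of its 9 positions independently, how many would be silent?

Codon 1 (GAG, Glu): 1 synonymous substitution.
Codon 2 (CUU, Leu): 3 synonymous substitutions.
Codon 3 (UCC, Ser): 3 synonymous substitutions.
Total: 1 + 3 + 3 = 7.

7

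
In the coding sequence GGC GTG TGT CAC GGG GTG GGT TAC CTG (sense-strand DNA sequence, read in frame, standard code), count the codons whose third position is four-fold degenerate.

Codon 1 GGC (Gly): third position 4-fold.
Codon 2 GTG (Val): third position 4-fold.
Codon 3 TGT (Cys): third position 2-fold.
Codon 4 CAC (His): third position 2-fold.
Codon 5 GGG (Gly): third position 4-fold.
Codon 6 GTG (Val): third position 4-fold.
Codon 7 GGT (Gly): third position 4-fold.
Codon 8 TAC (Tyr): third position 2-fold.
Codon 9 CTG (Leu): third position 4-fold.
Four-fold degenerate third positions: 6.

6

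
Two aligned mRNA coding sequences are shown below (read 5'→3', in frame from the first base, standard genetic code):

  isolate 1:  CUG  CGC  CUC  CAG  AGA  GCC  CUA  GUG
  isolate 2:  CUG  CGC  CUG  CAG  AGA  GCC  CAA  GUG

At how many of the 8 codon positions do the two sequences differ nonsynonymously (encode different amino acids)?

1

Codon 1: CUG Leu / CUG Leu — identical.
Codon 2: CGC Arg / CGC Arg — identical.
Codon 3: CUC Leu / CUG Leu — synonymous.
Codon 4: CAG Gln / CAG Gln — identical.
Codon 5: AGA Arg / AGA Arg — identical.
Codon 6: GCC Ala / GCC Ala — identical.
Codon 7: CUA Leu / CAA Gln — nonsynonymous.
Codon 8: GUG Val / GUG Val — identical.
Nonsynonymous differences: 1.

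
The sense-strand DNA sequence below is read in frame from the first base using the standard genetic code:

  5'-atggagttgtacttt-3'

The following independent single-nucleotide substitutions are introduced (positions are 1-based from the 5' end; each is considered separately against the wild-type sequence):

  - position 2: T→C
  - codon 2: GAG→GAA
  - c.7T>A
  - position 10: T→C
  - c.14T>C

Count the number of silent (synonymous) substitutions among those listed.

1

Codon 1: ATG (Met) → ACG (Thr) — missense.
Codon 2: GAG (Glu) → GAA (Glu) — synonymous.
Codon 3: TTG (Leu) → ATG (Met) — missense.
Codon 4: TAC (Tyr) → CAC (His) — missense.
Codon 5: TTT (Phe) → TCT (Ser) — missense.
Synonymous: 1 of 5.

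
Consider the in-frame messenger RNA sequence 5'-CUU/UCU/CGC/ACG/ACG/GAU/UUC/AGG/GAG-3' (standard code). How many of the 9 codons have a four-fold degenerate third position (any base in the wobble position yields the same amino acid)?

5

Codon 1 CUU (Leu): third position 4-fold.
Codon 2 UCU (Ser): third position 4-fold.
Codon 3 CGC (Arg): third position 4-fold.
Codon 4 ACG (Thr): third position 4-fold.
Codon 5 ACG (Thr): third position 4-fold.
Codon 6 GAU (Asp): third position 2-fold.
Codon 7 UUC (Phe): third position 2-fold.
Codon 8 AGG (Arg): third position 2-fold.
Codon 9 GAG (Glu): third position 2-fold.
Four-fold degenerate third positions: 5.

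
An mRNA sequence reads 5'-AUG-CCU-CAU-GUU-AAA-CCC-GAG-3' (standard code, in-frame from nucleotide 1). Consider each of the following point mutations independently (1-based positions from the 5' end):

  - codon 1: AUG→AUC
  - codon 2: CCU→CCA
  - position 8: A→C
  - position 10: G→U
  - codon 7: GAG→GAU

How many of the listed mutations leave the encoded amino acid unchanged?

Codon 1: AUG (Met) → AUC (Ile) — missense.
Codon 2: CCU (Pro) → CCA (Pro) — synonymous.
Codon 3: CAU (His) → CCU (Pro) — missense.
Codon 4: GUU (Val) → UUU (Phe) — missense.
Codon 7: GAG (Glu) → GAU (Asp) — missense.
Synonymous: 1 of 5.

1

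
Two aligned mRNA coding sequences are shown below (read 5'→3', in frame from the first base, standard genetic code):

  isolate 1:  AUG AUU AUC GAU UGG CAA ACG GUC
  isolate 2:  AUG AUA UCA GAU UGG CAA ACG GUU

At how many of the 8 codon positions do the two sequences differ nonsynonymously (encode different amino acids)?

Codon 1: AUG Met / AUG Met — identical.
Codon 2: AUU Ile / AUA Ile — synonymous.
Codon 3: AUC Ile / UCA Ser — nonsynonymous.
Codon 4: GAU Asp / GAU Asp — identical.
Codon 5: UGG Trp / UGG Trp — identical.
Codon 6: CAA Gln / CAA Gln — identical.
Codon 7: ACG Thr / ACG Thr — identical.
Codon 8: GUC Val / GUU Val — synonymous.
Nonsynonymous differences: 1.

1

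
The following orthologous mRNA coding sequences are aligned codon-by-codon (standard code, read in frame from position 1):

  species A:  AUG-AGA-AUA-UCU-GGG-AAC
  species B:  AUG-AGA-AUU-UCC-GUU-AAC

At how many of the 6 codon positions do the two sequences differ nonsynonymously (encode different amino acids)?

1

Codon 1: AUG Met / AUG Met — identical.
Codon 2: AGA Arg / AGA Arg — identical.
Codon 3: AUA Ile / AUU Ile — synonymous.
Codon 4: UCU Ser / UCC Ser — synonymous.
Codon 5: GGG Gly / GUU Val — nonsynonymous.
Codon 6: AAC Asn / AAC Asn — identical.
Nonsynonymous differences: 1.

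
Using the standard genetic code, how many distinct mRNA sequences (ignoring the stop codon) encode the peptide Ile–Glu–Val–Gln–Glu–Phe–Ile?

576

Ile: 3 codons.
Glu: 2 codons.
Val: 4 codons.
Gln: 2 codons.
Glu: 2 codons.
Phe: 2 codons.
Ile: 3 codons.
3 × 2 × 4 × 2 × 2 × 2 × 3 = 576.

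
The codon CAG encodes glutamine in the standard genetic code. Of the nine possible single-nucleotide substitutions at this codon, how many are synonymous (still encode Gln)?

1

Position 1: none → 0 synonymous.
Position 2: none → 0 synonymous.
Position 3: CAA → 1 synonymous.
Total: 0 + 0 + 1 = 1.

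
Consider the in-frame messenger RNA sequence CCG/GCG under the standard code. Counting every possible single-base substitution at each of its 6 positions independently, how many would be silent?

6

Codon 1 (CCG, Pro): 3 synonymous substitutions.
Codon 2 (GCG, Ala): 3 synonymous substitutions.
Total: 3 + 3 = 6.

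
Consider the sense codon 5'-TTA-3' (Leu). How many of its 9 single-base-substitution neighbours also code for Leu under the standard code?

2

Position 1: CTA → 1 synonymous.
Position 2: none → 0 synonymous.
Position 3: TTG → 1 synonymous.
Total: 1 + 0 + 1 = 2.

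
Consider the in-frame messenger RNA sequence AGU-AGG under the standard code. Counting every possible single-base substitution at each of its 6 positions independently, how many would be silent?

Codon 1 (AGU, Ser): 1 synonymous substitution.
Codon 2 (AGG, Arg): 2 synonymous substitutions.
Total: 1 + 2 = 3.

3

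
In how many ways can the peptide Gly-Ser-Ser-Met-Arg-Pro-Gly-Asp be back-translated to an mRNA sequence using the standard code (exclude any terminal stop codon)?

Gly: 4 codons.
Ser: 6 codons.
Ser: 6 codons.
Met: 1 codon.
Arg: 6 codons.
Pro: 4 codons.
Gly: 4 codons.
Asp: 2 codons.
4 × 6 × 6 × 1 × 6 × 4 × 4 × 2 = 27648.

27648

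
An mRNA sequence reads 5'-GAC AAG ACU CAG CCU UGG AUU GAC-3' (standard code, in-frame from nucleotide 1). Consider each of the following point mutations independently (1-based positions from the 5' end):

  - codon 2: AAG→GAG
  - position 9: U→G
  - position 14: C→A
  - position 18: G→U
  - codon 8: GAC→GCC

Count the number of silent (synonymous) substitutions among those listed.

1

Codon 2: AAG (Lys) → GAG (Glu) — missense.
Codon 3: ACU (Thr) → ACG (Thr) — synonymous.
Codon 5: CCU (Pro) → CAU (His) — missense.
Codon 6: UGG (Trp) → UGU (Cys) — missense.
Codon 8: GAC (Asp) → GCC (Ala) — missense.
Synonymous: 1 of 5.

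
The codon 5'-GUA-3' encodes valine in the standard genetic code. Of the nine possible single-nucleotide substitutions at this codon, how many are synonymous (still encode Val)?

Position 1: none → 0 synonymous.
Position 2: none → 0 synonymous.
Position 3: GUU, GUC, GUG → 3 synonymous.
Total: 0 + 0 + 3 = 3.

3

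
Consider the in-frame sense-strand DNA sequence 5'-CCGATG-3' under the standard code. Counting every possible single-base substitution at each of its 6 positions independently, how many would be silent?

3

Codon 1 (CCG, Pro): 3 synonymous substitutions.
Codon 2 (ATG, Met): 0 synonymous substitutions.
Total: 3 + 0 = 3.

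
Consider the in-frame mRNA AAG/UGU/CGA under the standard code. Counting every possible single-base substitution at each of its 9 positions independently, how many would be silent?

Codon 1 (AAG, Lys): 1 synonymous substitution.
Codon 2 (UGU, Cys): 1 synonymous substitution.
Codon 3 (CGA, Arg): 4 synonymous substitutions.
Total: 1 + 1 + 4 = 6.

6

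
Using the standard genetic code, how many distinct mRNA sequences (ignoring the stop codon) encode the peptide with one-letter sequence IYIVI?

216

Ile: 3 codons.
Tyr: 2 codons.
Ile: 3 codons.
Val: 4 codons.
Ile: 3 codons.
3 × 2 × 3 × 4 × 3 = 216.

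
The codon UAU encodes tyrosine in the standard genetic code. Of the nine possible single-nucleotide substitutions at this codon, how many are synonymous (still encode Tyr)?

Position 1: none → 0 synonymous.
Position 2: none → 0 synonymous.
Position 3: UAC → 1 synonymous.
Total: 0 + 0 + 1 = 1.

1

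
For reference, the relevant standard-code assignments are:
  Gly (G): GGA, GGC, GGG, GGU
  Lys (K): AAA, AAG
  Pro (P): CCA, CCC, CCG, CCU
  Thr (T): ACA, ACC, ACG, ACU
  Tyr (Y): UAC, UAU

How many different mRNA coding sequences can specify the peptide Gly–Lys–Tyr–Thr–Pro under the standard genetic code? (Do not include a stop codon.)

256

Gly: 4 codons.
Lys: 2 codons.
Tyr: 2 codons.
Thr: 4 codons.
Pro: 4 codons.
4 × 2 × 2 × 4 × 4 = 256.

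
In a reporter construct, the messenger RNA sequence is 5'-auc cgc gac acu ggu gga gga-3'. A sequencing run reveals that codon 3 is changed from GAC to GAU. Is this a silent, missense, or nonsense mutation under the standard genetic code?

silent

Position 9 falls in codon 3: GAC → Asp.
After the substitution the codon is GAU → Asp.
Both encode Asp, so the change is synonymous.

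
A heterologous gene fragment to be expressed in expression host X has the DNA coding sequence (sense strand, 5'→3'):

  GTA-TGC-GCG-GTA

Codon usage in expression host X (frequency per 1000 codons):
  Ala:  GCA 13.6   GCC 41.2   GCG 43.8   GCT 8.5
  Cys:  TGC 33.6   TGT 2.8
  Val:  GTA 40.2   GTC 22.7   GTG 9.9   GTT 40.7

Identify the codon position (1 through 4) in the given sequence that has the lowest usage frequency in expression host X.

Codon 1 GTA (Val): 40.2 per 1000.
Codon 2 TGC (Cys): 33.6 per 1000.
Codon 3 GCG (Ala): 43.8 per 1000.
Codon 4 GTA (Val): 40.2 per 1000.
Lowest frequency is 33.6 at codon 2.

2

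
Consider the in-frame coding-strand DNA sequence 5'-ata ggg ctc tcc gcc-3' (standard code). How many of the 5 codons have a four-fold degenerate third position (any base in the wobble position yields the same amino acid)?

4

Codon 1 ATA (Ile): third position 3-fold.
Codon 2 GGG (Gly): third position 4-fold.
Codon 3 CTC (Leu): third position 4-fold.
Codon 4 TCC (Ser): third position 4-fold.
Codon 5 GCC (Ala): third position 4-fold.
Four-fold degenerate third positions: 4.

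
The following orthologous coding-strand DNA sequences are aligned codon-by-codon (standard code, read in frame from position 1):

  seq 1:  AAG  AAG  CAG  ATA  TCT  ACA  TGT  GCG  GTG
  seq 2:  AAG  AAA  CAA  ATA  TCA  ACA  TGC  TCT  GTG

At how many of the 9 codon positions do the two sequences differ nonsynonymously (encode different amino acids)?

Codon 1: AAG Lys / AAG Lys — identical.
Codon 2: AAG Lys / AAA Lys — synonymous.
Codon 3: CAG Gln / CAA Gln — synonymous.
Codon 4: ATA Ile / ATA Ile — identical.
Codon 5: TCT Ser / TCA Ser — synonymous.
Codon 6: ACA Thr / ACA Thr — identical.
Codon 7: TGT Cys / TGC Cys — synonymous.
Codon 8: GCG Ala / TCT Ser — nonsynonymous.
Codon 9: GTG Val / GTG Val — identical.
Nonsynonymous differences: 1.

1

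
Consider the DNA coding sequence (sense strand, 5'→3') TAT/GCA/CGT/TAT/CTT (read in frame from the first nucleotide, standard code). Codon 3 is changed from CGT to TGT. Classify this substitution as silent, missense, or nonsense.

Position 7 falls in codon 3: CGT → Arg.
After the substitution the codon is TGT → Cys.
Arg ≠ Cys, so this is a missense mutation.

missense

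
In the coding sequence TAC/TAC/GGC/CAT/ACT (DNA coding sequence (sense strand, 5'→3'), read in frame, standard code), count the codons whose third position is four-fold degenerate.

Codon 1 TAC (Tyr): third position 2-fold.
Codon 2 TAC (Tyr): third position 2-fold.
Codon 3 GGC (Gly): third position 4-fold.
Codon 4 CAT (His): third position 2-fold.
Codon 5 ACT (Thr): third position 4-fold.
Four-fold degenerate third positions: 2.

2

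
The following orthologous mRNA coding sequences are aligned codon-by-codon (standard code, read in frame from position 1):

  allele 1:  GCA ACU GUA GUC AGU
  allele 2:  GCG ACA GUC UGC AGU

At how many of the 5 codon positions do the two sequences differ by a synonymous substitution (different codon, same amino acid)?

3

Codon 1: GCA Ala / GCG Ala — synonymous.
Codon 2: ACU Thr / ACA Thr — synonymous.
Codon 3: GUA Val / GUC Val — synonymous.
Codon 4: GUC Val / UGC Cys — nonsynonymous.
Codon 5: AGU Ser / AGU Ser — identical.
Synonymous differences: 3.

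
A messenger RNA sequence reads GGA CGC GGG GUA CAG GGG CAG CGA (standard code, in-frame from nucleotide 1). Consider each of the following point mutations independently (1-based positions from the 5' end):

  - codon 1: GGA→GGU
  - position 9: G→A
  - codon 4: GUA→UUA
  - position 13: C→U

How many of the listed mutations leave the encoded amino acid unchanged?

Codon 1: GGA (Gly) → GGU (Gly) — synonymous.
Codon 3: GGG (Gly) → GGA (Gly) — synonymous.
Codon 4: GUA (Val) → UUA (Leu) — missense.
Codon 5: CAG (Gln) → UAG (Stop) — nonsense.
Synonymous: 2 of 4.

2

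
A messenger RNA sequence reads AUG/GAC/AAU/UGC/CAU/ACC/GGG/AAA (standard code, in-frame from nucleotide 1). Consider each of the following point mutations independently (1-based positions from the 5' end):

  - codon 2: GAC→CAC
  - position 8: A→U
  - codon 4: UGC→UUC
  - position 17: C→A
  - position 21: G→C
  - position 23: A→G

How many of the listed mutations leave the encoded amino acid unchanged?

Codon 2: GAC (Asp) → CAC (His) — missense.
Codon 3: AAU (Asn) → AUU (Ile) — missense.
Codon 4: UGC (Cys) → UUC (Phe) — missense.
Codon 6: ACC (Thr) → AAC (Asn) — missense.
Codon 7: GGG (Gly) → GGC (Gly) — synonymous.
Codon 8: AAA (Lys) → AGA (Arg) — missense.
Synonymous: 1 of 6.

1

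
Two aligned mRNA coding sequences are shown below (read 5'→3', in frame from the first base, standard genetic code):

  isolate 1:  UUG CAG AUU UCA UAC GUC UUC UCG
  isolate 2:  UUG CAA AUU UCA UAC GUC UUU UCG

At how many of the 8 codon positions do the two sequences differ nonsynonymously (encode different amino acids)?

0

Codon 1: UUG Leu / UUG Leu — identical.
Codon 2: CAG Gln / CAA Gln — synonymous.
Codon 3: AUU Ile / AUU Ile — identical.
Codon 4: UCA Ser / UCA Ser — identical.
Codon 5: UAC Tyr / UAC Tyr — identical.
Codon 6: GUC Val / GUC Val — identical.
Codon 7: UUC Phe / UUU Phe — synonymous.
Codon 8: UCG Ser / UCG Ser — identical.
Nonsynonymous differences: 0.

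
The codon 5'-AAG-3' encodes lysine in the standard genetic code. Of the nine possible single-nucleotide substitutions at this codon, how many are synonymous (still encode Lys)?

Position 1: none → 0 synonymous.
Position 2: none → 0 synonymous.
Position 3: AAA → 1 synonymous.
Total: 0 + 0 + 1 = 1.

1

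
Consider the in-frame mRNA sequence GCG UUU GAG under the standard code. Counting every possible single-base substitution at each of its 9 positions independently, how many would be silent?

5

Codon 1 (GCG, Ala): 3 synonymous substitutions.
Codon 2 (UUU, Phe): 1 synonymous substitution.
Codon 3 (GAG, Glu): 1 synonymous substitution.
Total: 3 + 1 + 1 = 5.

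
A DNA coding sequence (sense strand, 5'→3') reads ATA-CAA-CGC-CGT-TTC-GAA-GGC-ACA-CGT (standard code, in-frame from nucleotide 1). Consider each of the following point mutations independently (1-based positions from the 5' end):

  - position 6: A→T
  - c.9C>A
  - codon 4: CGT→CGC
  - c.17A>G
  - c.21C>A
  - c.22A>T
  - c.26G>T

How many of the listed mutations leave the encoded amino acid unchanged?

Codon 2: CAA (Gln) → CAT (His) — missense.
Codon 3: CGC (Arg) → CGA (Arg) — synonymous.
Codon 4: CGT (Arg) → CGC (Arg) — synonymous.
Codon 6: GAA (Glu) → GGA (Gly) — missense.
Codon 7: GGC (Gly) → GGA (Gly) — synonymous.
Codon 8: ACA (Thr) → TCA (Ser) — missense.
Codon 9: CGT (Arg) → CTT (Leu) — missense.
Synonymous: 3 of 7.

3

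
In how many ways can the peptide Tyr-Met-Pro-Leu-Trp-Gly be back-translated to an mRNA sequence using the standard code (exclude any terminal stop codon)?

Tyr: 2 codons.
Met: 1 codon.
Pro: 4 codons.
Leu: 6 codons.
Trp: 1 codon.
Gly: 4 codons.
2 × 1 × 4 × 6 × 1 × 4 = 192.

192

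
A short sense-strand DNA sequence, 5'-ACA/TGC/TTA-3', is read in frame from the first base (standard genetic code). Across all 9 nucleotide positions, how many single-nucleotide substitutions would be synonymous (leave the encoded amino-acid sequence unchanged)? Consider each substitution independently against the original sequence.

Codon 1 (ACA, Thr): 3 synonymous substitutions.
Codon 2 (TGC, Cys): 1 synonymous substitution.
Codon 3 (TTA, Leu): 2 synonymous substitutions.
Total: 3 + 1 + 2 = 6.

6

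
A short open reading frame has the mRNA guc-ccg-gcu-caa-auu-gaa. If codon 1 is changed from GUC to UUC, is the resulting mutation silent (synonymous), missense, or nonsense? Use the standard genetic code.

Position 1 falls in codon 1: GUC → Val.
After the substitution the codon is UUC → Phe.
Val ≠ Phe, so this is a missense mutation.

missense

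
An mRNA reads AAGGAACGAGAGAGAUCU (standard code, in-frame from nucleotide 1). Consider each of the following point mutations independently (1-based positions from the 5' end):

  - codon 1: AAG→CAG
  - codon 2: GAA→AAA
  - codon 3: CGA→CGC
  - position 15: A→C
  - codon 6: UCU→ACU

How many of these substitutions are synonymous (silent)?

1

Codon 1: AAG (Lys) → CAG (Gln) — missense.
Codon 2: GAA (Glu) → AAA (Lys) — missense.
Codon 3: CGA (Arg) → CGC (Arg) — synonymous.
Codon 5: AGA (Arg) → AGC (Ser) — missense.
Codon 6: UCU (Ser) → ACU (Thr) — missense.
Synonymous: 1 of 5.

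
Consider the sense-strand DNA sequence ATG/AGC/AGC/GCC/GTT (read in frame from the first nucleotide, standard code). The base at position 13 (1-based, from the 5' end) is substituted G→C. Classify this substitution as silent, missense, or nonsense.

Position 13 falls in codon 5: GTT → Val.
After the substitution the codon is CTT → Leu.
Val ≠ Leu, so this is a missense mutation.

missense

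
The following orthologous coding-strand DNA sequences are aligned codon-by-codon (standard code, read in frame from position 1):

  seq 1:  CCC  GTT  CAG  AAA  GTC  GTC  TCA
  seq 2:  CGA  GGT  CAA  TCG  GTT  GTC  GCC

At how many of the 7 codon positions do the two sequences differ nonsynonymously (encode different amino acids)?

Codon 1: CCC Pro / CGA Arg — nonsynonymous.
Codon 2: GTT Val / GGT Gly — nonsynonymous.
Codon 3: CAG Gln / CAA Gln — synonymous.
Codon 4: AAA Lys / TCG Ser — nonsynonymous.
Codon 5: GTC Val / GTT Val — synonymous.
Codon 6: GTC Val / GTC Val — identical.
Codon 7: TCA Ser / GCC Ala — nonsynonymous.
Nonsynonymous differences: 4.

4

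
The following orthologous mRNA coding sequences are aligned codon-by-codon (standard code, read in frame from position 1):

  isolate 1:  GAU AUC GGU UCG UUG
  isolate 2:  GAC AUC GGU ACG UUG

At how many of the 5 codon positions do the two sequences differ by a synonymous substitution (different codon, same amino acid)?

Codon 1: GAU Asp / GAC Asp — synonymous.
Codon 2: AUC Ile / AUC Ile — identical.
Codon 3: GGU Gly / GGU Gly — identical.
Codon 4: UCG Ser / ACG Thr — nonsynonymous.
Codon 5: UUG Leu / UUG Leu — identical.
Synonymous differences: 1.

1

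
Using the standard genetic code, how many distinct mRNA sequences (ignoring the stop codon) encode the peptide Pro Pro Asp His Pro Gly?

Pro: 4 codons.
Pro: 4 codons.
Asp: 2 codons.
His: 2 codons.
Pro: 4 codons.
Gly: 4 codons.
4 × 4 × 2 × 2 × 4 × 4 = 1024.

1024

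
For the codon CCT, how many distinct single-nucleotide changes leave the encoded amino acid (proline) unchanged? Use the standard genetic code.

Position 1: none → 0 synonymous.
Position 2: none → 0 synonymous.
Position 3: CCC, CCA, CCG → 3 synonymous.
Total: 0 + 0 + 3 = 3.

3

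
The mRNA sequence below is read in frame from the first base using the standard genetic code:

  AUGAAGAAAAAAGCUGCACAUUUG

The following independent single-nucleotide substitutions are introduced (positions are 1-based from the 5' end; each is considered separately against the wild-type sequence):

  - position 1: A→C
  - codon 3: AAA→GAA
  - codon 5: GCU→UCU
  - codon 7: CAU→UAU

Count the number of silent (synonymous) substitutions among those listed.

Codon 1: AUG (Met) → CUG (Leu) — missense.
Codon 3: AAA (Lys) → GAA (Glu) — missense.
Codon 5: GCU (Ala) → UCU (Ser) — missense.
Codon 7: CAU (His) → UAU (Tyr) — missense.
Synonymous: 0 of 4.

0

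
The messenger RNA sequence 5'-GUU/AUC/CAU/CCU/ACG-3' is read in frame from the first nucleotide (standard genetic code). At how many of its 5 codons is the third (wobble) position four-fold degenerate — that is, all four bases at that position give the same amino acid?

3

Codon 1 GUU (Val): third position 4-fold.
Codon 2 AUC (Ile): third position 3-fold.
Codon 3 CAU (His): third position 2-fold.
Codon 4 CCU (Pro): third position 4-fold.
Codon 5 ACG (Thr): third position 4-fold.
Four-fold degenerate third positions: 3.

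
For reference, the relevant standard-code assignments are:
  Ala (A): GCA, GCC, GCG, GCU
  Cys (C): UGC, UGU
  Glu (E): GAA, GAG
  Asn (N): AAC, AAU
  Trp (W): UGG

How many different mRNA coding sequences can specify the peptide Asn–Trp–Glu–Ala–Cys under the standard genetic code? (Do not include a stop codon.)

32

Asn: 2 codons.
Trp: 1 codon.
Glu: 2 codons.
Ala: 4 codons.
Cys: 2 codons.
2 × 1 × 2 × 4 × 2 = 32.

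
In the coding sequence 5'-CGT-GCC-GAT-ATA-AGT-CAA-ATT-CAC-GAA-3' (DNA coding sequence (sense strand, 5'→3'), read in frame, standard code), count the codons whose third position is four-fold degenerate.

Codon 1 CGT (Arg): third position 4-fold.
Codon 2 GCC (Ala): third position 4-fold.
Codon 3 GAT (Asp): third position 2-fold.
Codon 4 ATA (Ile): third position 3-fold.
Codon 5 AGT (Ser): third position 2-fold.
Codon 6 CAA (Gln): third position 2-fold.
Codon 7 ATT (Ile): third position 3-fold.
Codon 8 CAC (His): third position 2-fold.
Codon 9 GAA (Glu): third position 2-fold.
Four-fold degenerate third positions: 2.

2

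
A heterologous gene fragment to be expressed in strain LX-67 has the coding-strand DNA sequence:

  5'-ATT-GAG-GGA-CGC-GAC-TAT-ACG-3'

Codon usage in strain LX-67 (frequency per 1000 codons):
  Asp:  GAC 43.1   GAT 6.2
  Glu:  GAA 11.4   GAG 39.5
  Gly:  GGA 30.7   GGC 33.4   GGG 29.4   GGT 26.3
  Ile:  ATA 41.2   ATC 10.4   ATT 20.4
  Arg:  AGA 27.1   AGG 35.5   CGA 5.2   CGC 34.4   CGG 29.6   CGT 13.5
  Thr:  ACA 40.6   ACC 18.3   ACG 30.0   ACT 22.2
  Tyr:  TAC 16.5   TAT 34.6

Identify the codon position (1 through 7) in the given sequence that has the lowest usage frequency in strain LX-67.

1

Codon 1 ATT (Ile): 20.4 per 1000.
Codon 2 GAG (Glu): 39.5 per 1000.
Codon 3 GGA (Gly): 30.7 per 1000.
Codon 4 CGC (Arg): 34.4 per 1000.
Codon 5 GAC (Asp): 43.1 per 1000.
Codon 6 TAT (Tyr): 34.6 per 1000.
Codon 7 ACG (Thr): 30.0 per 1000.
Lowest frequency is 20.4 at codon 1.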